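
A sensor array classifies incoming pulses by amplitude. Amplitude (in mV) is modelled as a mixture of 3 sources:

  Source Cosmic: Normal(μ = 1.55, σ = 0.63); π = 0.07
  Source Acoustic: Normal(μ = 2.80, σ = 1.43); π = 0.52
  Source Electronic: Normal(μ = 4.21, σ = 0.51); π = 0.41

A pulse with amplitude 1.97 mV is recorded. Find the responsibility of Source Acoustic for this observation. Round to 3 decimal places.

0.775

By Bayes' theorem, P(k | x) = π_k f_k(x) / Σ_j π_j f_j(x).
Evaluate each component's likelihood at the observed value:
  L_Cosmic = 0.50706
  L_Acoustic = 0.235733
  L_Electronic = 5.06225e-05
Unnormalised posteriors:
  π_Cosmic·L_Cosmic = 0.07 × 0.50706 = 0.0354942
  π_Acoustic·L_Acoustic = 0.52 × 0.235733 = 0.122581
  π_Electronic·L_Electronic = 0.41 × 5.06225e-05 = 2.07552e-05
Denominator: 0.0354942 + 0.122581 + 2.07552e-05 = 0.158096
P(Source Acoustic | data) ≈ 0.775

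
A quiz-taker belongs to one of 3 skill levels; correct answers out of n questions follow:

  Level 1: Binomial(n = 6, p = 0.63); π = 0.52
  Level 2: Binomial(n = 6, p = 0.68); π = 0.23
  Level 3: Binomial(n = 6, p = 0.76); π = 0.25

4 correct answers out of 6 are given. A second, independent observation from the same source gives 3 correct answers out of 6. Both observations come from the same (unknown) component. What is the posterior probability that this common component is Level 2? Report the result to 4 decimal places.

0.2326

P(component k | x) = π_k·f_k(x) / marginal(x), where marginal(x) = Σ_j π_j·f_j(x).
Since both observations come from the same component, the likelihood for component k is f_k(x₁)·f_k(x₂).
  L_1 = [C(6,4)·0.63^4·0.37^2 = 15·0.15753·0.1369 = 0.323487] × [0.253313] = 0.0819434
  L_2 = [C(6,4)·0.68^4·0.32^2 = 15·0.213814·0.1024 = 0.328418] × [0.206066] = 0.0676758
  L_3 = [C(6,4)·0.76^4·0.24^2 = 15·0.333622·0.0576 = 0.288249] × [0.121368] = 0.0349843
Weight by the priors:
  π_1·L_1 = 0.52 × 0.0819434 = 0.0426105
  π_2·L_2 = 0.23 × 0.0676758 = 0.0155654
  π_3·L_3 = 0.25 × 0.0349843 = 0.00874606
Marginal: 0.0426105 + 0.0155654 + 0.00874606 = 0.066922
P(Level 2 | x₁,x₂) ≈ 0.2326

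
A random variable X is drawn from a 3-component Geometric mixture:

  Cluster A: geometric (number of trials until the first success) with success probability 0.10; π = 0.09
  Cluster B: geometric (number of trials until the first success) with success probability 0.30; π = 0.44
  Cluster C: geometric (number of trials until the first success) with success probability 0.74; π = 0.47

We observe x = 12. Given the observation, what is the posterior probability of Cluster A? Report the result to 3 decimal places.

P(component k | x) = P(Z=k)·f_k(x) / marginal(x), where marginal(x) = Σ_j P(Z=j)·f_j(x).
Component likelihoods at x = 12:
  f_A = 0.10·(1−0.10)^11 = 0.10·0.313811 = 0.0313811
  f_B = 0.30·(1−0.30)^11 = 0.30·0.0197733 = 0.00593198
  f_C = 0.74·(1−0.74)^11 = 0.74·3.67034e-07 = 2.71605e-07
Prior × likelihood for each component:
  P(Z=A)·f_A = 0.09 × 0.0313811 = 0.0028243
  P(Z=B)·f_B = 0.44 × 0.00593198 = 0.00261007
  P(Z=C)·f_C = 0.47 × 2.71605e-07 = 1.27655e-07
Normaliser: 0.0028243 + 0.00261007 + 1.27655e-07 = 0.00543449
P(Cluster A | data) = 0.0028243 / 0.00543449 ≈ 0.520

0.520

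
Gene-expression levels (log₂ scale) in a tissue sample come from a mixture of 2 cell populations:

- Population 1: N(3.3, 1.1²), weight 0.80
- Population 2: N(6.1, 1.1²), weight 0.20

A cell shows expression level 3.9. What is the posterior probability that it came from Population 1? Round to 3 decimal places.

0.962

Apply Bayes' rule: the posterior for each component is proportional to its prior times its likelihood at x.
Component likelihoods at x = 3.9:
  f_1 = 0.312544
  f_2 = 0.0490827
Weight by the priors:
  π_1·f_1 = 0.80 × 0.312544 = 0.250035
  π_2·f_2 = 0.20 × 0.0490827 = 0.00981654
Marginal: 0.250035 + 0.00981654 = 0.259852
P(Population 1 | 3.9) ≈ 0.962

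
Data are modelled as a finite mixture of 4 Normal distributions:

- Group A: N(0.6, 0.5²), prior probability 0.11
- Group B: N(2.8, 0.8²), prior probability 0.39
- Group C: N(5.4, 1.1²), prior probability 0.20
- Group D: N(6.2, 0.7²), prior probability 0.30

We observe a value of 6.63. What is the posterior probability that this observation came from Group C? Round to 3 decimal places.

0.215

Apply Bayes' rule: the posterior for each component is proportional to its prior times its likelihood at x.
Normal densities:
  L_A = (1/(0.5·√(2π)))·exp(−(6.63−0.6)²/(2·0.5²)) = 0.797885·exp(-72.72180) = 2.08576e-32
  L_B = (1/(0.8·√(2π)))·exp(−(6.63−2.8)²/(2·0.8²)) = 0.498678·exp(-11.46008) = 5.2574e-06
  L_C = (1/(1.1·√(2π)))·exp(−(6.63−5.4)²/(2·1.1²)) = 0.362675·exp(-0.62517) = 0.194094
  L_D = (1/(0.7·√(2π)))·exp(−(6.63−6.2)²/(2·0.7²)) = 0.569918·exp(-0.18867) = 0.471924
Weight by the priors:
  w_A·L_A = 0.11 × 2.08576e-32 = 2.29433e-33
  w_B·L_B = 0.39 × 5.2574e-06 = 2.05039e-06
  w_C·L_C = 0.20 × 0.194094 = 0.0388187
  w_D·L_D = 0.30 × 0.471924 = 0.141577
Marginal: 2.29433e-33 + 2.05039e-06 + 0.0388187 + 0.141577 = 0.180398
Responsibility of Group C: 0.0388187 / 0.180398 ≈ 0.215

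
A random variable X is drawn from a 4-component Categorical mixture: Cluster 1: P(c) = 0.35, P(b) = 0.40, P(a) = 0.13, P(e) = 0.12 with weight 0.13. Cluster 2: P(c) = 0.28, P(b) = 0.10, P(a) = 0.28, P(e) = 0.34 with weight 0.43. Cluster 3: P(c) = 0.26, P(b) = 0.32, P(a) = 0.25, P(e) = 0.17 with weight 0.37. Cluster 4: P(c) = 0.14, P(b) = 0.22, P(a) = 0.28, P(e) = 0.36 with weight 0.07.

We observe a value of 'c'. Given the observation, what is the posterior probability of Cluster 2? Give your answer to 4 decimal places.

Posterior ∝ prior × likelihood, so P(k | x) ∝ π_k f_k(x); normalise over all components.
Evaluate each component's likelihood at the observed value:
  p_1 = 0.35
  p_2 = 0.28
  p_3 = 0.26
  p_4 = 0.14
Weight by the priors:
  π_1·p_1 = 0.13 × 0.35 = 0.0455
  π_2·p_2 = 0.43 × 0.28 = 0.1204
  π_3·p_3 = 0.37 × 0.26 = 0.0962
  π_4·p_4 = 0.07 × 0.14 = 0.0098
Evidence: 0.0455 + 0.1204 + 0.0962 + 0.0098 = 0.2719
So the posterior for Cluster 2 is 0.1204 / 0.2719 ≈ 0.4428.

0.4428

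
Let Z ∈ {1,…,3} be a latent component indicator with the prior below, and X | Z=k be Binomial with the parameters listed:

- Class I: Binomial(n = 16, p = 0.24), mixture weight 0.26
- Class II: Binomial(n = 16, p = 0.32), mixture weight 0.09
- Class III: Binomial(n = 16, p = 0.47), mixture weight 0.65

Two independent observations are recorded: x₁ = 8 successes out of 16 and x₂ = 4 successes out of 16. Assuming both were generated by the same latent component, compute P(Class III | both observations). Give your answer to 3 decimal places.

0.730

Posterior ∝ prior × likelihood, so P(k | x) ∝ w_k f_k(x); normalise over all components.
Since both observations come from the same component, the likelihood for component k is f_k(x₁)·f_k(x₂).
  f_I = [C(16,8)·0.24^8·0.76^8 = 12870·1.10075e-05·0.111303 = 0.015768] × [0.224223] = 0.00353555
  f_II = [C(16,8)·0.32^8·0.68^8 = 12870·0.000109951·0.0457163 = 0.0646919] × [0.186543] = 0.0120678
  f_III = [C(16,8)·0.47^8·0.53^8 = 12870·0.00238113·0.00622597 = 0.190796] × [0.0436288] = 0.00832418
Prior × likelihood for each component:
  w_I·f_I = 0.26 × 0.00353555 = 0.000919242
  w_II·f_II = 0.09 × 0.0120678 = 0.0010861
  w_III·f_III = 0.65 × 0.00832418 = 0.00541072
Normaliser: 0.000919242 + 0.0010861 + 0.00541072 = 0.00741606
P(Class III | x) ≈ 0.730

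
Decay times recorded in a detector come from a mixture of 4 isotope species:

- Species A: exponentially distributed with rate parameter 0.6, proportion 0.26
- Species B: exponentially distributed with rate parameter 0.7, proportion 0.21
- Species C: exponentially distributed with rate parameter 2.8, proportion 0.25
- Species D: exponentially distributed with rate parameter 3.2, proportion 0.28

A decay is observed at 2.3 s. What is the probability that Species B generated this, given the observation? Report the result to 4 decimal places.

Apply Bayes' rule: the posterior for each component is proportional to its prior times its likelihood at x.
Component likelihoods at x = 2.3 s:
  L_A = 0.6·e^(−0.6·2.3) = 0.6·e^(−1.3800) = 0.150947
  L_B = 0.7·e^(−0.7·2.3) = 0.7·e^(−1.6100) = 0.139921
  L_C = 2.8·e^(−2.8·2.3) = 2.8·e^(−6.4400) = 0.00446994
  L_D = 3.2·e^(−3.2·2.3) = 3.2·e^(−7.3600) = 0.00203584
Prior × likelihood for each component:
  π_A·L_A = 0.26 × 0.150947 = 0.0392463
  π_B·L_B = 0.21 × 0.139921 = 0.0293835
  π_C·L_C = 0.25 × 0.00446994 = 0.00111748
  π_D·L_D = 0.28 × 0.00203584 = 0.000570034
Sum: 0.0392463 + 0.0293835 + 0.00111748 + 0.000570034 = 0.0703173
Responsibility of Species B: 0.0293835 / 0.0703173 ≈ 0.4179

0.4179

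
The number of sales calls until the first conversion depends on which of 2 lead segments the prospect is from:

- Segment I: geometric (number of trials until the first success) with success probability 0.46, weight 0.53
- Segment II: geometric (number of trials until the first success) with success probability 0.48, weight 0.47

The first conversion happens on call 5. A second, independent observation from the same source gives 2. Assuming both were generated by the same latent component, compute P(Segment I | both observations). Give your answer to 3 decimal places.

P(component k | x) = P(Z=k)·f_k(x) / marginal(x), where marginal(x) = Σ_j P(Z=j)·f_j(x).
Since both observations come from the same component, the likelihood for component k is f_k(x₁)·f_k(x₂).
  L_I = [0.46·(1−0.46)^4 = 0.46·0.0850306 = 0.0391141] × [0.2484] = 0.00971593
  L_II = [0.48·(1−0.48)^4 = 0.48·0.0731162 = 0.0350958] × [0.2496] = 0.0087599
Prior × likelihood for each component:
  P(Z=I)·L_I = 0.53 × 0.00971593 = 0.00514944
  P(Z=II)·L_II = 0.47 × 0.0087599 = 0.00411715
Normaliser: 0.00514944 + 0.00411715 = 0.0092666
P(Segment I | x₁,x₂) ≈ 0.556

0.556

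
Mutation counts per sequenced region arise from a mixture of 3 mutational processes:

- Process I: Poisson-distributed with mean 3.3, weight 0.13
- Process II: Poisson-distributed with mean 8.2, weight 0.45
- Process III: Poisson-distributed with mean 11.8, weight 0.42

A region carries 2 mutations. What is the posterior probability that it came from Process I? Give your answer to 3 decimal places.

The responsibility of component k is π_k f_k(x) divided by Σ_j π_j f_j(x).
Component likelihoods at x = 2 mutations:
  p_I = 0.200829
  p_II = 0.00923385
  p_III = 0.000522467
Multiply by the mixture weights:
  π_I·p_I = 0.13 × 0.200829 = 0.0261078
  π_II·p_II = 0.45 × 0.00923385 = 0.00415523
  π_III·p_III = 0.42 × 0.000522467 = 0.000219436
Denominator: 0.0261078 + 0.00415523 + 0.000219436 = 0.0304824
P(Process I | 2 mutations) = 0.0261078 / 0.0304824 ≈ 0.856

0.856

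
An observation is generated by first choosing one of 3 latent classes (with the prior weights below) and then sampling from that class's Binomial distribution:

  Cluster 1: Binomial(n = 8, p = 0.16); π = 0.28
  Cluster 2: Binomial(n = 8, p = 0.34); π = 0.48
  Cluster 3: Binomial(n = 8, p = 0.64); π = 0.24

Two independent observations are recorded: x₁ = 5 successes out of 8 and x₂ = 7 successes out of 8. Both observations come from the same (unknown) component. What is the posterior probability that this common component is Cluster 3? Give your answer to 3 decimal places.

By Bayes' theorem, P(k | x) = P(Z=k) f_k(x) / Σ_j P(Z=j) f_j(x).
Since both observations come from the same component, the likelihood for component k is f_k(x₁)·f_k(x₂).
  p_1 = [0.00348037] × [1.80389e-05] = 6.2782e-08
  p_2 = [0.07315] × [0.00277323] = 0.000202862
  p_3 = [0.28054] × [0.126664] = 0.0355343
Multiply by the mixture weights:
  P(Z=1)·p_1 = 0.28 × 6.2782e-08 = 1.7579e-08
  P(Z=2)·p_2 = 0.48 × 0.000202862 = 9.73738e-05
  P(Z=3)·p_3 = 0.24 × 0.0355343 = 0.00852823
Normaliser: 1.7579e-08 + 9.73738e-05 + 0.00852823 = 0.00862562
Responsibility of Cluster 3: 0.00852823 / 0.00862562 ≈ 0.989

0.989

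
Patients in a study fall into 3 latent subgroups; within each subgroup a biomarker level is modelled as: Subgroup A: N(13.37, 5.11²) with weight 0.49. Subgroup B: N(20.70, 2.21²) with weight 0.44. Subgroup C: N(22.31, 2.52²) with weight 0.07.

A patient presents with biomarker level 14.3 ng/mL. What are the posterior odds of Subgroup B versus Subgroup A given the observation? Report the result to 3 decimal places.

0.032

Since P(k|x) ∝ w_k f_k(x), the posterior odds are w_i f_i(x) / (w_j f_j(x)).
Component likelihoods at x = 14.3 ng/mL:
  f_A = (1/(5.11·√(2π)))·exp(−(14.3−13.37)²/(2·5.11²)) = 0.078071·exp(-0.01656) = 0.0767886
  f_B = (1/(2.21·√(2π)))·exp(−(14.3−20.70)²/(2·2.21²)) = 0.180517·exp(-4.19320) = 0.00272543
  f_C = (1/(2.52·√(2π)))·exp(−(14.3−22.31)²/(2·2.52²)) = 0.158310·exp(-5.05166) = 0.00101298
Posterior odds = (w_B·f_B) / (w_A·f_A) = (0.44·0.00272543) / (0.49·0.0767886) = 0.00119919 / 0.0376264 ≈ 0.032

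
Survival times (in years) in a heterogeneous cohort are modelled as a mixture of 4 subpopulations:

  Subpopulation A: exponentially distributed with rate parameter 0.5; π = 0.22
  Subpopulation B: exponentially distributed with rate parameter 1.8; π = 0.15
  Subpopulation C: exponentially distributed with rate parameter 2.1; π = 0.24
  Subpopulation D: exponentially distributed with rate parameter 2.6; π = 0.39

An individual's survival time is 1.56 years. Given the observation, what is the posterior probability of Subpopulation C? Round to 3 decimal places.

The responsibility of component k is P(Z=k) f_k(x) divided by Σ_j P(Z=j) f_j(x).
Exponential densities:
  L_A = 0.5·e^(−0.5·1.56) = 0.5·e^(−0.7800) = 0.229203
  L_B = 1.8·e^(−1.8·1.56) = 1.8·e^(−2.8080) = 0.108586
  L_C = 2.1·e^(−2.1·1.56) = 2.1·e^(−3.2760) = 0.079336
  L_D = 2.6·e^(−2.6·1.56) = 2.6·e^(−4.0560) = 0.0450272
Unnormalised posteriors:
  P(Z=A)·L_A = 0.22 × 0.229203 = 0.0504247
  P(Z=B)·L_B = 0.15 × 0.108586 = 0.0162879
  P(Z=C)·L_C = 0.24 × 0.079336 = 0.0190407
  P(Z=D)·L_D = 0.39 × 0.0450272 = 0.0175606
Denominator: 0.0504247 + 0.0162879 + 0.0190407 + 0.0175606 = 0.103314
P(Subpopulation C | x) ≈ 0.184

0.184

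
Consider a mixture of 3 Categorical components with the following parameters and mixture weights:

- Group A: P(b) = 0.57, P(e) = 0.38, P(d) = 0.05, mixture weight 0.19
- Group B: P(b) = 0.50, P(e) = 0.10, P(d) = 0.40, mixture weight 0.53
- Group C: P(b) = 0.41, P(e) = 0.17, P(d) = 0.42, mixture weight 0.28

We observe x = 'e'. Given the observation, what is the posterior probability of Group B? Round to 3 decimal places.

P(component k | x) = π_k·f_k(x) / marginal(x), where marginal(x) = Σ_j π_j·f_j(x).
Component likelihoods at x = 'e':
  p_A = 0.38
  p_B = 0.1
  p_C = 0.17
Unnormalised posteriors:
  π_A·p_A = 0.19 × 0.38 = 0.0722
  π_B·p_B = 0.53 × 0.1 = 0.053
  π_C·p_C = 0.28 × 0.17 = 0.0476
Normaliser: 0.0722 + 0.053 + 0.0476 = 0.1728
P(Group B | the observation) ≈ 0.307

0.307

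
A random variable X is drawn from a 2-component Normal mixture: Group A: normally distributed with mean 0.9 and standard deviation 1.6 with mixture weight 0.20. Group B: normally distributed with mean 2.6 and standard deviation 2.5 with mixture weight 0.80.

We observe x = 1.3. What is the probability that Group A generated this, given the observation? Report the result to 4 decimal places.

0.3024

Apply Bayes' rule: the posterior for each component is proportional to its prior times its likelihood at x.
Component likelihoods at x = 1.3:
  p_A = (1/(1.6·√(2π)))·exp(−(1.3−0.9)²/(2·1.6²)) = 0.249339·exp(-0.03125) = 0.241668
  p_B = (1/(2.5·√(2π)))·exp(−(1.3−2.6)²/(2·2.5²)) = 0.159577·exp(-0.13520) = 0.139397
Multiply by the mixture weights:
  w_A·p_A = 0.20 × 0.241668 = 0.0483335
  w_B·p_B = 0.80 × 0.139397 = 0.111518
Denominator: 0.0483335 + 0.111518 = 0.159851
So the posterior for Group A is 0.0483335 / 0.159851 ≈ 0.3024.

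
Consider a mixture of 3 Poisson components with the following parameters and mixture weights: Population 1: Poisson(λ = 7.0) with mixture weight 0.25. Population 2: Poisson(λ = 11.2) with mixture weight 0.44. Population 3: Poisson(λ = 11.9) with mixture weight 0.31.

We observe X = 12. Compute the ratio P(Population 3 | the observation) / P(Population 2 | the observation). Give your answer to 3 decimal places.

0.724

The posterior odds equal the prior odds times the likelihood ratio: (w_i/w_j)·(f_i(x)/f_j(x)).
Poisson probabilities:
  f_1 = 0.0263498
  f_2 = 0.11122
  f_3 = 0.11432
Posterior odds = (w_3·f_3) / (w_2·f_2) = (0.31·0.11432) / (0.44·0.11122) = 0.0354392 / 0.0489366 ≈ 0.724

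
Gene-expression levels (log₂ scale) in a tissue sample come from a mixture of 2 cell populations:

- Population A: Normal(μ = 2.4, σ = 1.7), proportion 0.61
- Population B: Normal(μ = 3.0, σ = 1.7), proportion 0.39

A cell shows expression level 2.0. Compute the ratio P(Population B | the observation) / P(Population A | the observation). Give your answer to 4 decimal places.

The posterior odds equal the prior odds times the likelihood ratio: (P(Z=i)/P(Z=j))·(f_i(x)/f_j(x)).
Component likelihoods at x = 2.0:
  L_A = (1/(1.7·√(2π)))·exp(−(2.0−2.4)²/(2·1.7²)) = 0.234672·exp(-0.02768) = 0.228265
  L_B = (1/(1.7·√(2π)))·exp(−(2.0−3.0)²/(2·1.7²)) = 0.234672·exp(-0.17301) = 0.197389
0.0769818 / 0.139242 ≈ 0.5529

0.5529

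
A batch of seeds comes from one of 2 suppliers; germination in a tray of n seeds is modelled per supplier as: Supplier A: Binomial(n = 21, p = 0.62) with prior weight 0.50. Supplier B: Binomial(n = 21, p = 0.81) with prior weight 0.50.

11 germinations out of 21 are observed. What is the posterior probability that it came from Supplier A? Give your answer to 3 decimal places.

0.982

P(component k | x) = π_k·f_k(x) / marginal(x), where marginal(x) = Σ_j π_j·f_j(x).
Evaluate each component's likelihood at the observed value:
  L_A = C(21,11)·0.62^11·0.38^10 = 352716·0.00520366·6.27821e-05 = 0.115231
  L_B = C(21,11)·0.81^11·0.19^10 = 352716·0.0984771·6.13107e-08 = 0.00212959
Weight by the priors:
  π_A·L_A = 0.50 × 0.115231 = 0.0576156
  π_B·L_B = 0.50 × 0.00212959 = 0.0010648
Denominator: 0.0576156 + 0.0010648 = 0.0586803
Responsibility of Supplier A: 0.0576156 / 0.0586803 ≈ 0.982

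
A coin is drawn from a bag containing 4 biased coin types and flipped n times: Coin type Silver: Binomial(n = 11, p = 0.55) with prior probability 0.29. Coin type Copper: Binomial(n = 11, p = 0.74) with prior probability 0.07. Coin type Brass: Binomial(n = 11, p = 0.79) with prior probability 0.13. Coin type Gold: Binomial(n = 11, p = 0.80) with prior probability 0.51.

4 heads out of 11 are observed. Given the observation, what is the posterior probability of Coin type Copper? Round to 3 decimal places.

0.016

Posterior ∝ prior × likelihood, so P(k | x) ∝ π_k f_k(x); normalise over all components.
Component likelihoods at x = 4 heads out of 11:
  p_Silver = C(11,4)·0.55^4·0.45^7 = 330·0.0915063·0.00373669 = 0.112837
  p_Copper = C(11,4)·0.74^4·0.26^7 = 330·0.299866·8.03181e-05 = 0.00794793
  p_Brass = C(11,4)·0.79^4·0.21^7 = 330·0.389501·1.80109e-05 = 0.00231503
  p_Gold = C(11,4)·0.80^4·0.20^7 = 330·0.4096·1.28e-05 = 0.00173015
Multiply by the mixture weights:
  π_Silver·p_Silver = 0.29 × 0.112837 = 0.0327228
  π_Copper·p_Copper = 0.07 × 0.00794793 = 0.000556355
  π_Brass·p_Brass = 0.13 × 0.00231503 = 0.000300954
  π_Gold·p_Gold = 0.51 × 0.00173015 = 0.000882377
Sum: 0.0327228 + 0.000556355 + 0.000300954 + 0.000882377 = 0.0344625
P(Coin type Copper | the observation) = 0.000556355 / 0.0344625 ≈ 0.016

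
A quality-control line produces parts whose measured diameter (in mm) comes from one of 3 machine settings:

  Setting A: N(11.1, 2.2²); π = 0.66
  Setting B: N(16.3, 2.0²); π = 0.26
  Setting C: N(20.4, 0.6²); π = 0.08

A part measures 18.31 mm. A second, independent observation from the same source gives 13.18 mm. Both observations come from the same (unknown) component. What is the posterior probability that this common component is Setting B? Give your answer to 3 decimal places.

0.966

P(component k | x) = π_k·f_k(x) / marginal(x), where marginal(x) = Σ_j π_j·f_j(x).
Since both observations come from the same component, the likelihood for component k is f_k(x₁)·f_k(x₂).
  f_A = [(1/(2.2·√(2π)))·exp(−(18.31−11.1)²/(2·2.2²)) = 0.181337·exp(-5.37026) = 0.00084375] × [0.11598] = 9.78581e-05
  f_B = [(1/(2.0·√(2π)))·exp(−(18.31−16.3)²/(2·2.0²)) = 0.199471·exp(-0.50501) = 0.12038] × [0.0590786] = 0.00711191
  f_C = [(1/(0.6·√(2π)))·exp(−(18.31−20.4)²/(2·0.6²)) = 0.664904·exp(-6.06681) = 0.00154162] × [2.39661e-32] = 3.69467e-35
Weight by the priors:
  π_A·f_A = 0.66 × 9.78581e-05 = 6.45863e-05
  π_B·f_B = 0.26 × 0.00711191 = 0.0018491
  π_C·f_C = 0.08 × 3.69467e-35 = 2.95574e-36
Evidence: 6.45863e-05 + 0.0018491 + 2.95574e-36 = 0.00191368
P(Setting B | x₁, x₂) = 0.0018491 / 0.00191368 ≈ 0.966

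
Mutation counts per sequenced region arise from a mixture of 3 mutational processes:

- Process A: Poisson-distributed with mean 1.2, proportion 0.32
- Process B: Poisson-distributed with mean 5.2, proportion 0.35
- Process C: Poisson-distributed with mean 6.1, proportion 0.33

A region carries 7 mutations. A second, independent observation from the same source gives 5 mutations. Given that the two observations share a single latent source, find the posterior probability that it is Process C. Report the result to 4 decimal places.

P(component k | x) = π_k·f_k(x) / marginal(x), where marginal(x) = Σ_j π_j·f_j(x).
Since both observations come from the same component, the likelihood for component k is f_k(x₁)·f_k(x₂).
  L_A = [0.000214134] × [0.00624556] = 1.33738e-06
  L_B = [0.112528] × [0.174785] = 0.0196683
  L_C = [0.139856] × [0.15786] = 0.0220777
Prior × likelihood for each component:
  π_A·L_A = 0.32 × 1.33738e-06 = 4.27963e-07
  π_B·L_B = 0.35 × 0.0196683 = 0.00688389
  π_C·L_C = 0.33 × 0.0220777 = 0.00728564
Normaliser: 4.27963e-07 + 0.00688389 + 0.00728564 = 0.01417
P(Process C | x) ≈ 0.5142

0.5142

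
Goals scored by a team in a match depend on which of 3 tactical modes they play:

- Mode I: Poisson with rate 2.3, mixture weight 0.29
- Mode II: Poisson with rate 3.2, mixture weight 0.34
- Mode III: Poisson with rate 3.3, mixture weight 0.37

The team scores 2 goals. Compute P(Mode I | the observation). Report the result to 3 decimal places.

0.346

Posterior ∝ prior × likelihood, so P(k | x) ∝ π_k f_k(x); normalise over all components.
Poisson probabilities:
  f_I = e^(−2.3)·2.3^2/2! = 0.265185
  f_II = e^(−3.2)·3.2^2/2! = 0.208702
  f_III = e^(−3.3)·3.3^2/2! = 0.200829
Unnormalised posteriors:
  π_I·f_I = 0.29 × 0.265185 = 0.0769035
  π_II·f_II = 0.34 × 0.208702 = 0.0709588
  π_III·f_III = 0.37 × 0.200829 = 0.0743067
Evidence: 0.0769035 + 0.0709588 + 0.0743067 = 0.222169
Responsibility of Mode I: 0.0769035 / 0.222169 ≈ 0.346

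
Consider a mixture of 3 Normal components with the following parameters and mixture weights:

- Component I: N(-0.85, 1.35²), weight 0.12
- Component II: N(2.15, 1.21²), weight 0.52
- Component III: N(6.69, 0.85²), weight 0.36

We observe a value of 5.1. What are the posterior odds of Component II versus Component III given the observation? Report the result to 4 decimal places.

Only the two components matter; the odds are (π_i f_i(x)) / (π_j f_j(x)).
Component likelihoods at x = 5.1:
  f_I = (1/(1.35·√(2π)))·exp(−(5.1−-0.85)²/(2·1.35²)) = 0.295513·exp(-9.71262) = 1.78829e-05
  f_II = (1/(1.21·√(2π)))·exp(−(5.1−2.15)²/(2·1.21²)) = 0.329704·exp(-2.97196) = 0.0168818
  f_III = (1/(0.85·√(2π)))·exp(−(5.1−6.69)²/(2·0.85²)) = 0.469344·exp(-1.74955) = 0.0815964
Odds = (0.52/0.36) × (0.0168818/0.0815964) = 1.44444 × 0.206893 ≈ 0.2988

0.2988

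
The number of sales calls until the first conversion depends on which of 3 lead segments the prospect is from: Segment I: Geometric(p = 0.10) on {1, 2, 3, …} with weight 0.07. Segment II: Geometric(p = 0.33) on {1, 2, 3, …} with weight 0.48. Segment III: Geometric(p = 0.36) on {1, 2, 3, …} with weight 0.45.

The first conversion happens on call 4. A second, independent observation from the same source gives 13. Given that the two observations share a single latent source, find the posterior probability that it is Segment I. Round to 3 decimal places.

Apply Bayes' rule: the posterior for each component is proportional to its prior times its likelihood at x.
Since both observations come from the same component, the likelihood for component k is f_k(x₁)·f_k(x₂).
  L_I = [0.10·(1−0.10)^3 = 0.10·0.729 = 0.0729] × [0.028243] = 0.00205891
  L_II = [0.33·(1−0.33)^3 = 0.33·0.300763 = 0.0992518] × [0.0027003] = 0.000268009
  L_III = [0.36·(1−0.36)^3 = 0.36·0.262144 = 0.0943718] × [0.00170005] = 0.000160437
Prior × likelihood for each component:
  π_I·L_I = 0.07 × 0.00205891 = 0.000144124
  π_II·L_II = 0.48 × 0.000268009 = 0.000128644
  π_III·L_III = 0.45 × 0.000160437 = 7.21967e-05
Denominator: 0.000144124 + 0.000128644 + 7.21967e-05 = 0.000344965
P(Segment I | data) ≈ 0.418

0.418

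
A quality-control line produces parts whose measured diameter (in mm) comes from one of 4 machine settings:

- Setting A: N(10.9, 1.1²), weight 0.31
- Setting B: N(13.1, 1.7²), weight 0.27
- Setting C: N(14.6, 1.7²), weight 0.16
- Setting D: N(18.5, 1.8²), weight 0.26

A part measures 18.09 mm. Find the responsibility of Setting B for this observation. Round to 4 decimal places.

0.0139

Posterior ∝ prior × likelihood, so P(k | x) ∝ π_k f_k(x); normalise over all components.
Normal densities:
  L_A = (1/(1.1·√(2π)))·exp(−(18.09−10.9)²/(2·1.1²)) = 0.362675·exp(-21.36202) = 1.91473e-10
  L_B = (1/(1.7·√(2π)))·exp(−(18.09−13.1)²/(2·1.7²)) = 0.234672·exp(-4.30798) = 0.00315886
  L_C = (1/(1.7·√(2π)))·exp(−(18.09−14.6)²/(2·1.7²)) = 0.234672·exp(-2.10728) = 0.0285285
  L_D = (1/(1.8·√(2π)))·exp(−(18.09−18.5)²/(2·1.8²)) = 0.221635·exp(-0.02594) = 0.215959
Weight by the priors:
  π_A·L_A = 0.31 × 1.91473e-10 = 5.93567e-11
  π_B·L_B = 0.27 × 0.00315886 = 0.000852893
  π_C·L_C = 0.16 × 0.0285285 = 0.00456457
  π_D·L_D = 0.26 × 0.215959 = 0.0561493
Sum: 5.93567e-11 + 0.000852893 + 0.00456457 + 0.0561493 = 0.0615668
P(Setting B | the observation) ≈ 0.0139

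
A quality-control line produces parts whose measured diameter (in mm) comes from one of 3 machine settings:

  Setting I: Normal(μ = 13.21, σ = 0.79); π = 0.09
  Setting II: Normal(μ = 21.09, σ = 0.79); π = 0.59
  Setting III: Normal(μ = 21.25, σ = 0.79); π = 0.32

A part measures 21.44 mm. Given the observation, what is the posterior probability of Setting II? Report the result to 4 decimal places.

0.6324

By Bayes' theorem, P(k | x) = P(Z=k) f_k(x) / Σ_j P(Z=j) f_j(x).
Evaluate each component's likelihood at the observed value:
  p_I = 1.36939e-24
  p_II = 0.457784
  p_III = 0.490594
Unnormalised posteriors:
  P(Z=I)·p_I = 0.09 × 1.36939e-24 = 1.23245e-25
  P(Z=II)·p_II = 0.59 × 0.457784 = 0.270093
  P(Z=III)·p_III = 0.32 × 0.490594 = 0.15699
Normaliser: 1.23245e-25 + 0.270093 + 0.15699 = 0.427083
P(Setting II | data) ≈ 0.6324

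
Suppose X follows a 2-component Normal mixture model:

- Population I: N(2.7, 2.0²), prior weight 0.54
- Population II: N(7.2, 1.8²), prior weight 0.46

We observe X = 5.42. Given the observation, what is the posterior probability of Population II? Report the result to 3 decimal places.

The responsibility of component k is w_k f_k(x) divided by Σ_j w_j f_j(x).
Component likelihoods at x = 5.42:
  f_I = (1/(2.0·√(2π)))·exp(−(5.42−2.7)²/(2·2.0²)) = 0.199471·exp(-0.92480) = 0.0791124
  f_II = (1/(1.8·√(2π)))·exp(−(5.42−7.2)²/(2·1.8²)) = 0.221635·exp(-0.48895) = 0.135922
Weight by the priors:
  w_I·f_I = 0.54 × 0.0791124 = 0.0427207
  w_II·f_II = 0.46 × 0.135922 = 0.062524
Normaliser: 0.0427207 + 0.062524 = 0.105245
P(Population II | the observation) ≈ 0.594

0.594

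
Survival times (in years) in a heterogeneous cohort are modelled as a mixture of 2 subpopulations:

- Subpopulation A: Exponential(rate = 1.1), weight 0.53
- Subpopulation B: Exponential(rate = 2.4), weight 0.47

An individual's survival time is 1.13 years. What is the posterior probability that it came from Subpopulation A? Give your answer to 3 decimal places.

Posterior ∝ prior × likelihood, so P(k | x) ∝ π_k f_k(x); normalise over all components.
Exponential densities:
  L_A = 0.317369
  L_B = 0.159369
Weight by the priors:
  π_A·L_A = 0.53 × 0.317369 = 0.168206
  π_B·L_B = 0.47 × 0.159369 = 0.0749036
Normaliser: 0.168206 + 0.0749036 = 0.243109
Responsibility of Subpopulation A: 0.168206 / 0.243109 ≈ 0.692

0.692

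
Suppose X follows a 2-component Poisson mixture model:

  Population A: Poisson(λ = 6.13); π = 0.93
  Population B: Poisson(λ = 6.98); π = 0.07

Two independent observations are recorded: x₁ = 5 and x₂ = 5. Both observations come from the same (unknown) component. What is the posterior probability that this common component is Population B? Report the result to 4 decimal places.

P(component k | x) = w_k·f_k(x) / marginal(x), where marginal(x) = Σ_j w_j·f_j(x).
Since both observations come from the same component, the likelihood for component k is f_k(x₁)·f_k(x₂).
  f_A = [e^(−6.13)·6.13^5/5! = 0.156999] × [0.156999] = 0.0246486
  f_B = [e^(−6.98)·6.98^5/5! = 0.128446] × [0.128446] = 0.0164984
Unnormalised posteriors:
  w_A·f_A = 0.93 × 0.0246486 = 0.0229232
  w_B·f_B = 0.07 × 0.0164984 = 0.00115489
Normaliser: 0.0229232 + 0.00115489 = 0.0240781
P(Population B | x₁, x₂) ≈ 0.0480

0.0480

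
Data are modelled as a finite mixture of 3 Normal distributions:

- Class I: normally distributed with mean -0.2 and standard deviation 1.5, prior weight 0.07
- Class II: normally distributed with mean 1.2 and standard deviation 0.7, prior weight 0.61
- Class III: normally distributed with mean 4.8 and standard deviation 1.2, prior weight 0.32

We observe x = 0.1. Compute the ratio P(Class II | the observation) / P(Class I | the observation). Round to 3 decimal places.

5.542

The posterior odds equal the prior odds times the likelihood ratio: (P(Z=i)/P(Z=j))·(f_i(x)/f_j(x)).
Evaluate each component's likelihood at the observed value:
  p_I = 0.260695
  p_II = 0.165803
  p_III = 0.000155106
Odds = (0.61/0.07) × (0.165803/0.260695) = 8.71429 × 0.636002 ≈ 5.542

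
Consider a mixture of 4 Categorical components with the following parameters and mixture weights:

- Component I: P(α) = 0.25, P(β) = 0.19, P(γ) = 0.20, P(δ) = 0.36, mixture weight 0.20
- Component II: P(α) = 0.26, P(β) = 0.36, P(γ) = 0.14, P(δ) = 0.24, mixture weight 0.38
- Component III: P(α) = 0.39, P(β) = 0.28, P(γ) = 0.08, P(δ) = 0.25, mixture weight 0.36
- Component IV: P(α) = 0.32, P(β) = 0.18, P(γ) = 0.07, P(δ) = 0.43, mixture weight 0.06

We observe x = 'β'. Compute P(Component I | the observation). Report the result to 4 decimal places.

The responsibility of component k is w_k f_k(x) divided by Σ_j w_j f_j(x).
Evaluate each component's likelihood at the observed value:
  f_I = 0.19
  f_II = 0.36
  f_III = 0.28
  f_IV = 0.18
Prior × likelihood for each component:
  w_I·f_I = 0.20 × 0.19 = 0.038
  w_II·f_II = 0.38 × 0.36 = 0.1368
  w_III·f_III = 0.36 × 0.28 = 0.1008
  w_IV·f_IV = 0.06 × 0.18 = 0.0108
Marginal: 0.038 + 0.1368 + 0.1008 + 0.0108 = 0.2864
P(Component I | 'β') ≈ 0.1327

0.1327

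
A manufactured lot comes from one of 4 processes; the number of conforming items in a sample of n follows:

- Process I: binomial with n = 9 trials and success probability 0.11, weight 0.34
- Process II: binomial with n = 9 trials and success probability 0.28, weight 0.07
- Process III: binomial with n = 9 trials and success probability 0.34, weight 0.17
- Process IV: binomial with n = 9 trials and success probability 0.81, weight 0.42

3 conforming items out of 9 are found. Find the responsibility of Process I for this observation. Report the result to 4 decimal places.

By Bayes' theorem, P(k | x) = π_k f_k(x) / Σ_j π_j f_j(x).
Evaluate each component's likelihood at the observed value:
  p_I = C(9,3)·0.11^3·0.89^6 = 84·0.001331·0.496981 = 0.0555645
  p_II = C(9,3)·0.28^3·0.72^6 = 84·0.021952·0.139314 = 0.256891
  p_III = C(9,3)·0.34^3·0.66^6 = 84·0.039304·0.082654 = 0.272885
  p_IV = C(9,3)·0.81^3·0.19^6 = 84·0.531441·4.70459e-05 = 0.00210018
Prior × likelihood for each component:
  π_I·p_I = 0.34 × 0.0555645 = 0.0188919
  π_II·p_II = 0.07 × 0.256891 = 0.0179823
  π_III·p_III = 0.17 × 0.272885 = 0.0463904
  π_IV·p_IV = 0.42 × 0.00210018 = 0.000882074
Marginal: 0.0188919 + 0.0179823 + 0.0463904 + 0.000882074 = 0.0841468
P(Process I | x) = 0.0188919 / 0.0841468 ≈ 0.2245

0.2245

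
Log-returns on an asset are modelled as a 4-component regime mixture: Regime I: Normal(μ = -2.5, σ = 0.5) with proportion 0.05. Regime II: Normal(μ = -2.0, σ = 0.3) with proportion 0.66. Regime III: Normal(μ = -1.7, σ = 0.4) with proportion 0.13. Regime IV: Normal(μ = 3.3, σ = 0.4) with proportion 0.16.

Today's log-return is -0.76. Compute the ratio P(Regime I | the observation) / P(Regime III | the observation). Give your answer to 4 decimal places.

Posterior odds = (w_i f_i(x)) / (w_j f_j(x)); the normalising sum cancels.
Evaluate each component's likelihood at the observed value:
  p_I = 0.00187154
  p_II = 0.000259387
  p_III = 0.0630455
  p_IV = 4.24423e-23
Posterior odds = (w_I·p_I) / (w_III·p_III) = (0.05·0.00187154) / (0.13·0.0630455) = 9.35772e-05 / 0.00819592 ≈ 0.0114

0.0114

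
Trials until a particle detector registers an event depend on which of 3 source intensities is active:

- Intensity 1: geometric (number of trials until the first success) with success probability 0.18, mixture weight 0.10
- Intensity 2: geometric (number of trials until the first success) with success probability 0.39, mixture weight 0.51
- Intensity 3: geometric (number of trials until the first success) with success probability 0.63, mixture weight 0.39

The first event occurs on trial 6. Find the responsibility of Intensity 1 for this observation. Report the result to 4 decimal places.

0.2651

P(component k | x) = P(Z=k)·f_k(x) / marginal(x), where marginal(x) = Σ_j P(Z=j)·f_j(x).
Component likelihoods at x = 6:
  p_1 = 0.18·(1−0.18)^5 = 0.18·0.37074 = 0.0667332
  p_2 = 0.39·(1−0.39)^5 = 0.39·0.0844596 = 0.0329393
  p_3 = 0.63·(1−0.63)^5 = 0.63·0.0069344 = 0.00436867
Multiply by the mixture weights:
  P(Z=1)·p_1 = 0.10 × 0.0667332 = 0.00667332
  P(Z=2)·p_2 = 0.51 × 0.0329393 = 0.016799
  P(Z=3)·p_3 = 0.39 × 0.00436867 = 0.00170378
Sum: 0.00667332 + 0.016799 + 0.00170378 = 0.0251761
P(Intensity 1 | x) ≈ 0.2651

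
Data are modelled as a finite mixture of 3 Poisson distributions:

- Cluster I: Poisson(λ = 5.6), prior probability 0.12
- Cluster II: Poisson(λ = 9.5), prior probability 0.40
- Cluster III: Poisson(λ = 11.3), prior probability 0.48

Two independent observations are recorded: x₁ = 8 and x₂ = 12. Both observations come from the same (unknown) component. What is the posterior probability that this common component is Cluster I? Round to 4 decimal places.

0.0091

Posterior ∝ prior × likelihood, so P(k | x) ∝ π_k f_k(x); normalise over all components.
Since both observations come from the same component, the likelihood for component k is f_k(x₁)·f_k(x₂).
  f_I = [e^(−5.6)·5.6^8/8! = 0.0887022] × [0.00734294] = 0.000651336
  f_II = [e^(−9.5)·9.5^8/8! = 0.12316] × [0.0844401] = 0.0103997
  f_III = [e^(−11.3)·11.3^8/8! = 0.0815792] × [0.111964] = 0.0091339
Weight by the priors:
  π_I·f_I = 0.12 × 0.000651336 = 7.81603e-05
  π_II·f_II = 0.40 × 0.0103997 = 0.00415987
  π_III·f_III = 0.48 × 0.0091339 = 0.00438427
Denominator: 7.81603e-05 + 0.00415987 + 0.00438427 = 0.0086223
P(Cluster I | x₁,x₂) ≈ 0.0091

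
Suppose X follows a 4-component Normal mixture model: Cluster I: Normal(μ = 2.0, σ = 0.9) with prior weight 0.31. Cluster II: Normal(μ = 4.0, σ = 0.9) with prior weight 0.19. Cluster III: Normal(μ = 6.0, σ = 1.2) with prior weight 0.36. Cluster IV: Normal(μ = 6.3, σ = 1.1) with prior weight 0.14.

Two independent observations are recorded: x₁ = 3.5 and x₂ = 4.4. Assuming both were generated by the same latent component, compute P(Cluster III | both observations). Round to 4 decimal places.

0.0594

P(component k | x) = π_k·f_k(x) / marginal(x), where marginal(x) = Σ_j π_j·f_j(x).
Since both observations come from the same component, the likelihood for component k is f_k(x₁)·f_k(x₂).
  L_I = [(1/(0.9·√(2π)))·exp(−(3.5−2.0)²/(2·0.9²)) = 0.443269·exp(-1.38889) = 0.11053] × [0.0126622] = 0.00139956
  L_II = [(1/(0.9·√(2π)))·exp(−(3.5−4.0)²/(2·0.9²)) = 0.443269·exp(-0.15432) = 0.37988] × [0.401582] = 0.152553
  L_III = [(1/(1.2·√(2π)))·exp(−(3.5−6.0)²/(2·1.2²)) = 0.332452·exp(-2.17014) = 0.0379533] × [0.136675] = 0.00518727
  L_IV = [(1/(1.1·√(2π)))·exp(−(3.5−6.3)²/(2·1.1²)) = 0.362675·exp(-3.23967) = 0.0142085] × [0.0815952] = 0.00115934
Prior × likelihood for each component:
  π_I·L_I = 0.31 × 0.00139956 = 0.000433862
  π_II·L_II = 0.19 × 0.152553 = 0.0289851
  π_III·L_III = 0.36 × 0.00518727 = 0.00186742
  π_IV·L_IV = 0.14 × 0.00115934 = 0.000162308
Evidence: 0.000433862 + 0.0289851 + 0.00186742 + 0.000162308 = 0.0314487
Responsibility of Cluster III: 0.00186742 / 0.0314487 ≈ 0.0594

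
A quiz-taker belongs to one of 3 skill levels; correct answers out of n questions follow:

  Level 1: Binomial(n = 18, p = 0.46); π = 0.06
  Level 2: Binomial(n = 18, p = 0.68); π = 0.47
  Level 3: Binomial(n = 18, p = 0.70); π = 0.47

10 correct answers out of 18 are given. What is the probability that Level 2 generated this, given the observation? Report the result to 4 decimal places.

0.5087

Apply Bayes' rule: the posterior for each component is proportional to its prior times its likelihood at x.
Component likelihoods at x = 10 correct answers out of 18:
  p_1 = C(18,10)·0.46^10·0.54^8 = 43758·0.000424207·0.0072302 = 0.13421
  p_2 = C(18,10)·0.68^10·0.32^8 = 43758·0.0211392·0.000109951 = 0.101706
  p_3 = C(18,10)·0.70^10·0.30^8 = 43758·0.0282475·6.561e-05 = 0.0810976
Unnormalised posteriors:
  π_1·p_1 = 0.06 × 0.13421 = 0.00805262
  π_2·p_2 = 0.47 × 0.101706 = 0.0478018
  π_3·p_3 = 0.47 × 0.0810976 = 0.0381159
Normaliser: 0.00805262 + 0.0478018 + 0.0381159 = 0.0939703
Responsibility of Level 2: 0.0478018 / 0.0939703 ≈ 0.5087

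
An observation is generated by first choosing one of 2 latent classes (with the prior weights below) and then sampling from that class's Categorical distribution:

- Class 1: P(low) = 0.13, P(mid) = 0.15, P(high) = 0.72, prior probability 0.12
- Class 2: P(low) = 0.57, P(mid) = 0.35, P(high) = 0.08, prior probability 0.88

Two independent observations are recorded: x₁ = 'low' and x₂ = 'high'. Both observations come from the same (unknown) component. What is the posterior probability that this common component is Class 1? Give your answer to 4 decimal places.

The responsibility of component k is π_k f_k(x) divided by Σ_j π_j f_j(x).
Since both observations come from the same component, the likelihood for component k is f_k(x₁)·f_k(x₂).
  p_1 = [P(low | comp) = 0.13] × [0.72] = 0.0936
  p_2 = [P(low | comp) = 0.57] × [0.08] = 0.0456
Multiply by the mixture weights:
  π_1·p_1 = 0.12 × 0.0936 = 0.011232
  π_2·p_2 = 0.88 × 0.0456 = 0.040128
Denominator: 0.011232 + 0.040128 = 0.05136
P(Class 1 | x) ≈ 0.2187

0.2187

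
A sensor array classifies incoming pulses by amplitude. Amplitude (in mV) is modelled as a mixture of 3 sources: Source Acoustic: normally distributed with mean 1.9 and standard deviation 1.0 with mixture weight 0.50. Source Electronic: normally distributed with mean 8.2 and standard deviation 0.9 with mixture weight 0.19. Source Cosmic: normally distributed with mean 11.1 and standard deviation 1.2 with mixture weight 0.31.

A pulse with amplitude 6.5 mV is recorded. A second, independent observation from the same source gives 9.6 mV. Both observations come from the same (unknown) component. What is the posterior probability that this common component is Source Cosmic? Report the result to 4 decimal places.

0.0054

Apply Bayes' rule: the posterior for each component is proportional to its prior times its likelihood at x.
Since both observations come from the same component, the likelihood for component k is f_k(x₁)·f_k(x₂).
  f_Acoustic = [(1/(1.0·√(2π)))·exp(−(6.5−1.9)²/(2·1.0²)) = 0.398942·exp(-10.58000) = 1.01409e-05] × [5.32415e-14] = 5.39914e-19
  f_Electronic = [(1/(0.9·√(2π)))·exp(−(6.5−8.2)²/(2·0.9²)) = 0.443269·exp(-1.78395) = 0.0744574] × [0.132198] = 0.00984311
  f_Cosmic = [(1/(1.2·√(2π)))·exp(−(6.5−11.1)²/(2·1.2²)) = 0.332452·exp(-7.34722) = 0.000214225] × [0.152208] = 3.26067e-05
Multiply by the mixture weights:
  w_Acoustic·f_Acoustic = 0.50 × 5.39914e-19 = 2.69957e-19
  w_Electronic·f_Electronic = 0.19 × 0.00984311 = 0.00187019
  w_Cosmic·f_Cosmic = 0.31 × 3.26067e-05 = 1.01081e-05
Normaliser: 2.69957e-19 + 0.00187019 + 1.01081e-05 = 0.0018803
So the posterior for Source Cosmic is 1.01081e-05 / 0.0018803 ≈ 0.0054.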